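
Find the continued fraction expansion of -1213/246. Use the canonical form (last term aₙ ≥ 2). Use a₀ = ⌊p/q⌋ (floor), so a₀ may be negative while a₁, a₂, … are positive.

-1213 = -5*246 + 17
246 = 14*17 + 8
17 = 2*8 + 1
8 = 8*1 + 0  (stop)
So -1213/246 = [-5; 14, 2, 8].

[-5; 14, 2, 8]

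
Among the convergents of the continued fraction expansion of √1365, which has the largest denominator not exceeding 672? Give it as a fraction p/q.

√1365 = [36; 1, 17, 2, 17, 1, 72, …] (period length 6).
Convergents:
  p_0/q_0 = 36/1
  p_1/q_1 = 37/1
  p_2/q_2 = 665/18
  p_3/q_3 = 1367/37
  p_4/q_4 = 23904/647
  p_5/q_5 = 25271/684
q_4 = 647 ≤ 672 < 684 = q_5, so the answer is 23904/647.

23904/647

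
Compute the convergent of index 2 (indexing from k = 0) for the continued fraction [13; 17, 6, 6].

1345/103

Using pₖ = aₖpₖ₋₁ + pₖ₋₂, qₖ = aₖqₖ₋₁ + qₖ₋₂ (with p₋₁=1, p₋₂=0, q₋₁=0, q₋₂=1):
  k=0: a=13, p=13, q=1
  k=1: a=17, p=222, q=17
  k=2: a=6, p=1345, q=103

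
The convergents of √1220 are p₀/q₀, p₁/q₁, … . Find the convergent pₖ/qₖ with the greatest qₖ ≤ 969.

33706/965

√1220 = [34; 1, 12, 1, 68, …] (period length 4).
Convergents:
  p_0/q_0 = 34/1
  p_1/q_1 = 35/1
  p_2/q_2 = 454/13
  p_3/q_3 = 489/14
  p_4/q_4 = 33706/965
  p_5/q_5 = 34195/979
q_4 = 965 ≤ 969 < 979 = q_5, so the answer is 33706/965.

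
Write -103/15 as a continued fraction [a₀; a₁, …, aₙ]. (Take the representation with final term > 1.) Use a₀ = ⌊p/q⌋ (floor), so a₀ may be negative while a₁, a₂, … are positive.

[-7; 7, 2]

-103 = -7×15 + 2
15 = 7×2 + 1
2 = 2×1 + 0  (stop)
So -103/15 = [-7; 7, 2].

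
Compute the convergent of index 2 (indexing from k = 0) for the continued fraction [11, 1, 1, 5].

23/2

Using pₖ = aₖpₖ₋₁ + pₖ₋₂, qₖ = aₖqₖ₋₁ + qₖ₋₂ (with p₋₁=1, p₋₂=0, q₋₁=0, q₋₂=1):
  k=0: a=11, p=11, q=1
  k=1: a=1, p=12, q=1
  k=2: a=1, p=23, q=2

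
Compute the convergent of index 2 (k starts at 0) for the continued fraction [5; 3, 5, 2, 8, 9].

Using pₖ = aₖpₖ₋₁ + pₖ₋₂, qₖ = aₖqₖ₋₁ + qₖ₋₂ (with p₋₁=1, p₋₂=0, q₋₁=0, q₋₂=1):
  k=0: a=5, p=5, q=1
  k=1: a=3, p=16, q=3
  k=2: a=5, p=85, q=16

85/16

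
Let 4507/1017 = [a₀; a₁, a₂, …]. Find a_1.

4507 = 4·1017 + 439   →  a_0 = 4
1017 = 2·439 + 139   →  a_1 = 2

2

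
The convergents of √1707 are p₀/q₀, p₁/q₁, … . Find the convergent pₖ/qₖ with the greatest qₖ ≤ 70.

√1707 = [41; 3, 6, 41, 6, 3, 82, …] (period length 6).
Convergents:
  p_0/q_0 = 41/1
  p_1/q_1 = 124/3
  p_2/q_2 = 785/19
  p_3/q_3 = 32309/782
q_2 = 19 ≤ 70 < 782 = q_3, so the answer is 785/19.

785/19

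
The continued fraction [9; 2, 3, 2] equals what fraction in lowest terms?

151/16

Using pₖ = aₖpₖ₋₁ + pₖ₋₂ and qₖ = aₖqₖ₋₁ + qₖ₋₂:
  k=0: a=9, p=9, q=1
  k=1: a=2, p=19, q=2
  k=2: a=3, p=66, q=7
  k=3: a=2, p=151, q=16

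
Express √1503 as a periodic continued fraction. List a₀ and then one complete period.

[38; 1, 3, 3, 8, 3, 3, 1, 76]

a₀ = ⌊√1503⌋ = 38.
With m₀=0, d₀=1 and mₖ₊₁ = dₖaₖ − mₖ, dₖ₊₁ = (n − mₖ₊₁²)/dₖ, aₖ₊₁ = ⌊(a₀+mₖ₊₁)/dₖ₊₁⌋:
  k=1: m=38, d=59, a=1
  k=2: m=21, d=18, a=3
  k=3: m=33, d=23, a=3
  k=4: m=36, d=9, a=8
  k=5: m=36, d=23, a=3
  k=6: m=33, d=18, a=3
  k=7: m=21, d=59, a=1
  k=8: m=38, d=1, a=76
d=1 and a=2a₀=76 at k=8, so the next step gives (m, d) = (38, 59) again — its k=1 value — and the period has length 8.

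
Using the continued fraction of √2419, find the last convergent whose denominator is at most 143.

√2419 = [49; 5, 2, 5, 98, …] (period length 4).
Convergents:
  p_0/q_0 = 49/1
  p_1/q_1 = 246/5
  p_2/q_2 = 541/11
  p_3/q_3 = 2951/60
  p_4/q_4 = 289739/5891
q_3 = 60 ≤ 143 < 5891 = q_4, so the answer is 2951/60.

2951/60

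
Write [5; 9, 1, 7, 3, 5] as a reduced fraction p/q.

Fold from the inside: start with 5/1.
  3 + 1/5 = 16/5
  7 + 5/16 = 117/16
  1 + 16/117 = 133/117
  9 + 117/133 = 1314/133
  5 + 133/1314 = 6703/1314

6703/1314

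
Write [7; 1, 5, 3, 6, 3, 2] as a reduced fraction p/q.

Fold from the inside: start with 2/1.
  3 + 1/2 = 7/2
  6 + 2/7 = 44/7
  3 + 7/44 = 139/44
  5 + 44/139 = 739/139
  1 + 139/739 = 878/739
  7 + 739/878 = 6885/878

6885/878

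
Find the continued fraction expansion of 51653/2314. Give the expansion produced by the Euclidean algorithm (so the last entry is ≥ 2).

[22; 3, 9, 2, 3, 11]

51653 = 22*2314 + 745
2314 = 3*745 + 79
745 = 9*79 + 34
79 = 2*34 + 11
34 = 3*11 + 1
11 = 11*1 + 0  (stop)
So 51653/2314 = [22; 3, 9, 2, 3, 11].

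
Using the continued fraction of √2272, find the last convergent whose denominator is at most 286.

√2272 = [47; 1, 1, 1, 94, …] (period length 4).
Convergents:
  p_0/q_0 = 47/1
  p_1/q_1 = 48/1
  p_2/q_2 = 95/2
  p_3/q_3 = 143/3
  p_4/q_4 = 13537/284
  p_5/q_5 = 13680/287
q_4 = 284 ≤ 286 < 287 = q_5, so the answer is 13537/284.

13537/284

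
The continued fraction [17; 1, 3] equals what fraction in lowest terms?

71/4

Fold from the inside: start with 3/1.
  1 + 1/3 = 4/3
  17 + 3/4 = 71/4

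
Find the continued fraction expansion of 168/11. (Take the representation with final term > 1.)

168 = 15·11 + 3
11 = 3·3 + 2
3 = 1·2 + 1
2 = 2·1 + 0  (stop)
So 168/11 = [15; 3, 1, 2].

[15; 3, 1, 2]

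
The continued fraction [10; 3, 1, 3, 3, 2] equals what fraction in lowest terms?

Fold from the inside: start with 2/1.
  3 + 1/2 = 7/2
  3 + 2/7 = 23/7
  1 + 7/23 = 30/23
  3 + 23/30 = 113/30
  10 + 30/113 = 1160/113

1160/113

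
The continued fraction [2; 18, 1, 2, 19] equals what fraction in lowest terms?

Fold from the inside: start with 19/1.
  2 + 1/19 = 39/19
  1 + 19/39 = 58/39
  18 + 39/58 = 1083/58
  2 + 58/1083 = 2224/1083

2224/1083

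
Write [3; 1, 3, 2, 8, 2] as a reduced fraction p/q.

Fold from the inside: start with 2/1.
  8 + 1/2 = 17/2
  2 + 2/17 = 36/17
  3 + 17/36 = 125/36
  1 + 36/125 = 161/125
  3 + 125/161 = 608/161

608/161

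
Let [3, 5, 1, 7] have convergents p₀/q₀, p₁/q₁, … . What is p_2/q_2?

19/6

Using pₖ = aₖpₖ₋₁ + pₖ₋₂, qₖ = aₖqₖ₋₁ + qₖ₋₂ (with p₋₁=1, p₋₂=0, q₋₁=0, q₋₂=1):
  k=0: a=3, p=3, q=1
  k=1: a=5, p=16, q=5
  k=2: a=1, p=19, q=6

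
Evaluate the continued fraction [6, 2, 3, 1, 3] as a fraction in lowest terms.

Fold from the inside: start with 3/1.
  1 + 1/3 = 4/3
  3 + 3/4 = 15/4
  2 + 4/15 = 34/15
  6 + 15/34 = 219/34

219/34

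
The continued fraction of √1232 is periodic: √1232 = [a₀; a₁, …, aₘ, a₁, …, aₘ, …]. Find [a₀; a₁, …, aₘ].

[35; 10, 70]

a₀ = ⌊√1232⌋ = 35.
With m₀=0, d₀=1 and mₖ₊₁ = dₖaₖ − mₖ, dₖ₊₁ = (n − mₖ₊₁²)/dₖ, aₖ₊₁ = ⌊(a₀+mₖ₊₁)/dₖ₊₁⌋:
  k=1: m=35, d=7, a=10
  k=2: m=35, d=1, a=70
d=1 and a=2a₀=70 at k=2, so the next step gives (m, d) = (35, 7) again — its k=1 value — and the period has length 2.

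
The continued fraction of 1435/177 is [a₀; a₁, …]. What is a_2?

1435 = 8·177 + 19   →  a_0 = 8
177 = 9·19 + 6   →  a_1 = 9
19 = 3·6 + 1   →  a_2 = 3

3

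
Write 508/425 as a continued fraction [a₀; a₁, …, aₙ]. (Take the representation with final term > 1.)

[1; 5, 8, 3, 3]

508 = 1×425 + 83
425 = 5×83 + 10
83 = 8×10 + 3
10 = 3×3 + 1
3 = 3×1 + 0  (stop)
So 508/425 = [1; 5, 8, 3, 3].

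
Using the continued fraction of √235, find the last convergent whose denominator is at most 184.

√235 = [15; 3, 30, …] (period length 2).
Convergents:
  p_0/q_0 = 15/1
  p_1/q_1 = 46/3
  p_2/q_2 = 1395/91
  p_3/q_3 = 4231/276
q_2 = 91 ≤ 184 < 276 = q_3, so the answer is 1395/91.

1395/91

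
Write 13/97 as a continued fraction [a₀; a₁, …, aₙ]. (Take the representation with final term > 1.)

[0; 7, 2, 6]

13 = 0·97 + 13
97 = 7·13 + 6
13 = 2·6 + 1
6 = 6·1 + 0  (stop)
So 13/97 = [0; 7, 2, 6].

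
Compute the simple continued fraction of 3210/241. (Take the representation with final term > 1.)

[13; 3, 7, 1, 2, 3]

3210 = 13·241 + 77
241 = 3·77 + 10
77 = 7·10 + 7
10 = 1·7 + 3
7 = 2·3 + 1
3 = 3·1 + 0  (stop)
So 3210/241 = [13; 3, 7, 1, 2, 3].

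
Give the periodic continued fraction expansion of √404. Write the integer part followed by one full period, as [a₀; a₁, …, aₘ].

[20; 10, 40]

a₀ = ⌊√404⌋ = 20.
With m₀=0, d₀=1 and mₖ₊₁ = dₖaₖ − mₖ, dₖ₊₁ = (n − mₖ₊₁²)/dₖ, aₖ₊₁ = ⌊(a₀+mₖ₊₁)/dₖ₊₁⌋:
  k=1: m=20, d=4, a=10
  k=2: m=20, d=1, a=40
d=1 and a=2a₀=40 at k=2, so the next step gives (m, d) = (20, 4) again — its k=1 value — and the period has length 2.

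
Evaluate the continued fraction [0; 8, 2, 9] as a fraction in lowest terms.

19/161

Fold from the inside: start with 9/1.
  2 + 1/9 = 19/9
  8 + 9/19 = 161/19
  0 + 19/161 = 19/161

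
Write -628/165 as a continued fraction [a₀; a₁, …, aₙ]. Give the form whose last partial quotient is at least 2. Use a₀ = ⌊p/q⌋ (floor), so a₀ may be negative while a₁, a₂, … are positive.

[-4; 5, 6, 2, 2]

-628 = -4·165 + 32
165 = 5·32 + 5
32 = 6·5 + 2
5 = 2·2 + 1
2 = 2·1 + 0  (stop)
So -628/165 = [-4; 5, 6, 2, 2].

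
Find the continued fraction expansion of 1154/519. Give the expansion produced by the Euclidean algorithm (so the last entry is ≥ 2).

1154 = 2×519 + 116
519 = 4×116 + 55
116 = 2×55 + 6
55 = 9×6 + 1
6 = 6×1 + 0  (stop)
So 1154/519 = [2; 4, 2, 9, 6].

[2; 4, 2, 9, 6]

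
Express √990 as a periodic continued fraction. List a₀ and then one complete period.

a₀ = ⌊√990⌋ = 31.
With m₀=0, d₀=1 and mₖ₊₁ = dₖaₖ − mₖ, dₖ₊₁ = (n − mₖ₊₁²)/dₖ, aₖ₊₁ = ⌊(a₀+mₖ₊₁)/dₖ₊₁⌋:
  k=1: m=31, d=29, a=2
  k=2: m=27, d=9, a=6
  k=3: m=27, d=29, a=2
  k=4: m=31, d=1, a=62
d=1 and a=2a₀=62 at k=4, so the next step gives (m, d) = (31, 29) again — its k=1 value — and the period has length 4.

[31; 2, 6, 2, 62]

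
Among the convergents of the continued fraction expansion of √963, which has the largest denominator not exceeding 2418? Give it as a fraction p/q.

59675/1923

√963 = [31; 31, 62, …] (period length 2).
Convergents:
  p_0/q_0 = 31/1
  p_1/q_1 = 962/31
  p_2/q_2 = 59675/1923
  p_3/q_3 = 1850887/59644
q_2 = 1923 ≤ 2418 < 59644 = q_3, so the answer is 59675/1923.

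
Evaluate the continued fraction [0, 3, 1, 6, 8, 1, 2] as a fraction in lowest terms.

185/714

Using pₖ = aₖpₖ₋₁ + pₖ₋₂ and qₖ = aₖqₖ₋₁ + qₖ₋₂:
  k=0: a=0, p=0, q=1
  k=1: a=3, p=1, q=3
  k=2: a=1, p=1, q=4
  k=3: a=6, p=7, q=27
  k=4: a=8, p=57, q=220
  k=5: a=1, p=64, q=247
  k=6: a=2, p=185, q=714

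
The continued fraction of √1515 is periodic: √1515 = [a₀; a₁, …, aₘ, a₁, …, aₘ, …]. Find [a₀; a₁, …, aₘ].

[38; 1, 11, 1, 76]

a₀ = ⌊√1515⌋ = 38.
With m₀=0, d₀=1 and mₖ₊₁ = dₖaₖ − mₖ, dₖ₊₁ = (n − mₖ₊₁²)/dₖ, aₖ₊₁ = ⌊(a₀+mₖ₊₁)/dₖ₊₁⌋:
  k=1: m=38, d=71, a=1
  k=2: m=33, d=6, a=11
  k=3: m=33, d=71, a=1
  k=4: m=38, d=1, a=76
d=1 and a=2a₀=76 at k=4, so the next step gives (m, d) = (38, 71) again — its k=1 value — and the period has length 4.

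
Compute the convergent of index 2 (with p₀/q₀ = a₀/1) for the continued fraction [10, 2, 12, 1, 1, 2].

262/25

Using pₖ = aₖpₖ₋₁ + pₖ₋₂, qₖ = aₖqₖ₋₁ + qₖ₋₂ (with p₋₁=1, p₋₂=0, q₋₁=0, q₋₂=1):
  k=0: a=10, p=10, q=1
  k=1: a=2, p=21, q=2
  k=2: a=12, p=262, q=25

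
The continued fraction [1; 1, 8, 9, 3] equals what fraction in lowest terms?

482/255

Fold from the inside: start with 3/1.
  9 + 1/3 = 28/3
  8 + 3/28 = 227/28
  1 + 28/227 = 255/227
  1 + 227/255 = 482/255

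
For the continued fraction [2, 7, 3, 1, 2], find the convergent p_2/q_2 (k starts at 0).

47/22

Using pₖ = aₖpₖ₋₁ + pₖ₋₂, qₖ = aₖqₖ₋₁ + qₖ₋₂ (with p₋₁=1, p₋₂=0, q₋₁=0, q₋₂=1):
  k=0: a=2, p=2, q=1
  k=1: a=7, p=15, q=7
  k=2: a=3, p=47, q=22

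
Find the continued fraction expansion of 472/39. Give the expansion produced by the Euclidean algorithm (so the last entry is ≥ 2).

[12; 9, 1, 3]

472 = 12*39 + 4
39 = 9*4 + 3
4 = 1*3 + 1
3 = 3*1 + 0  (stop)
So 472/39 = [12; 9, 1, 3].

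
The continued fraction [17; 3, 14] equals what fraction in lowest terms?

745/43

Fold from the inside: start with 14/1.
  3 + 1/14 = 43/14
  17 + 14/43 = 745/43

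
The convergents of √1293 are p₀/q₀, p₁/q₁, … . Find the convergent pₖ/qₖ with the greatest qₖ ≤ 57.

√1293 = [35; 1, 22, 1, 70, …] (period length 4).
Convergents:
  p_0/q_0 = 35/1
  p_1/q_1 = 36/1
  p_2/q_2 = 827/23
  p_3/q_3 = 863/24
  p_4/q_4 = 61237/1703
q_3 = 24 ≤ 57 < 1703 = q_4, so the answer is 863/24.

863/24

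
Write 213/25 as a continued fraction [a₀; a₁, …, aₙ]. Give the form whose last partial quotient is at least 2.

[8; 1, 1, 12]

213 = 8×25 + 13
25 = 1×13 + 12
13 = 1×12 + 1
12 = 12×1 + 0  (stop)
So 213/25 = [8; 1, 1, 12].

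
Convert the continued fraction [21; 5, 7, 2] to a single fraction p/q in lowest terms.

Using pₖ = aₖpₖ₋₁ + pₖ₋₂ and qₖ = aₖqₖ₋₁ + qₖ₋₂:
  k=0: a=21, p=21, q=1
  k=1: a=5, p=106, q=5
  k=2: a=7, p=763, q=36
  k=3: a=2, p=1632, q=77

1632/77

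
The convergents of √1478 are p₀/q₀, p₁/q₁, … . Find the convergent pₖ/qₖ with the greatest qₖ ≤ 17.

√1478 = [38; 2, 4, 38, 4, 2, 76, …] (period length 6).
Convergents:
  p_0/q_0 = 38/1
  p_1/q_1 = 77/2
  p_2/q_2 = 346/9
  p_3/q_3 = 13225/344
q_2 = 9 ≤ 17 < 344 = q_3, so the answer is 346/9.

346/9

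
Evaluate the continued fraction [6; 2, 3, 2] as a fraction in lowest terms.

103/16

Using pₖ = aₖpₖ₋₁ + pₖ₋₂ and qₖ = aₖqₖ₋₁ + qₖ₋₂:
  k=0: a=6, p=6, q=1
  k=1: a=2, p=13, q=2
  k=2: a=3, p=45, q=7
  k=3: a=2, p=103, q=16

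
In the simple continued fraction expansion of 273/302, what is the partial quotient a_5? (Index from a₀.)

2

273 = 0·302 + 273   →  a_0 = 0
302 = 1·273 + 29   →  a_1 = 1
273 = 9·29 + 12   →  a_2 = 9
29 = 2·12 + 5   →  a_3 = 2
12 = 2·5 + 2   →  a_4 = 2
5 = 2·2 + 1   →  a_5 = 2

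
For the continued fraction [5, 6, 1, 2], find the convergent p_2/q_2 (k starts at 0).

36/7

Using pₖ = aₖpₖ₋₁ + pₖ₋₂, qₖ = aₖqₖ₋₁ + qₖ₋₂ (with p₋₁=1, p₋₂=0, q₋₁=0, q₋₂=1):
  k=0: a=5, p=5, q=1
  k=1: a=6, p=31, q=6
  k=2: a=1, p=36, q=7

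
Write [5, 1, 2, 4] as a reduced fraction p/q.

74/13

Using pₖ = aₖpₖ₋₁ + pₖ₋₂ and qₖ = aₖqₖ₋₁ + qₖ₋₂:
  k=0: a=5, p=5, q=1
  k=1: a=1, p=6, q=1
  k=2: a=2, p=17, q=3
  k=3: a=4, p=74, q=13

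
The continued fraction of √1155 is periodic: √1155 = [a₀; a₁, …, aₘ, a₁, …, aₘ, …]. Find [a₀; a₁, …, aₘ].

[33; 1, 66]

a₀ = ⌊√1155⌋ = 33.
With m₀=0, d₀=1 and mₖ₊₁ = dₖaₖ − mₖ, dₖ₊₁ = (n − mₖ₊₁²)/dₖ, aₖ₊₁ = ⌊(a₀+mₖ₊₁)/dₖ₊₁⌋:
  k=1: m=33, d=66, a=1
  k=2: m=33, d=1, a=66
d=1 and a=2a₀=66 at k=2, so the next step gives (m, d) = (33, 66) again — its k=1 value — and the period has length 2.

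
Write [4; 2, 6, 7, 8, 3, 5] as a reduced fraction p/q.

56123/12577

Using pₖ = aₖpₖ₋₁ + pₖ₋₂ and qₖ = aₖqₖ₋₁ + qₖ₋₂:
  k=0: a=4, p=4, q=1
  k=1: a=2, p=9, q=2
  k=2: a=6, p=58, q=13
  k=3: a=7, p=415, q=93
  k=4: a=8, p=3378, q=757
  k=5: a=3, p=10549, q=2364
  k=6: a=5, p=56123, q=12577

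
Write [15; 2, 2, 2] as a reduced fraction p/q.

Fold from the inside: start with 2/1.
  2 + 1/2 = 5/2
  2 + 2/5 = 12/5
  15 + 5/12 = 185/12

185/12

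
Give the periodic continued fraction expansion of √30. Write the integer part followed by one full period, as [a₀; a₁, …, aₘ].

a₀ = ⌊√30⌋ = 5.
With m₀=0, d₀=1 and mₖ₊₁ = dₖaₖ − mₖ, dₖ₊₁ = (n − mₖ₊₁²)/dₖ, aₖ₊₁ = ⌊(a₀+mₖ₊₁)/dₖ₊₁⌋:
  k=1: m=5, d=5, a=2
  k=2: m=5, d=1, a=10
d=1 and a=2a₀=10 at k=2, so the next step gives (m, d) = (5, 5) again — its k=1 value — and the period has length 2.

[5; 2, 10]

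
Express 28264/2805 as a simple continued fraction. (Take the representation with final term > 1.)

28264 = 10×2805 + 214
2805 = 13×214 + 23
214 = 9×23 + 7
23 = 3×7 + 2
7 = 3×2 + 1
2 = 2×1 + 0  (stop)
So 28264/2805 = [10; 13, 9, 3, 3, 2].

[10; 13, 9, 3, 3, 2]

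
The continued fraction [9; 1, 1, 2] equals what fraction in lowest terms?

Fold from the inside: start with 2/1.
  1 + 1/2 = 3/2
  1 + 2/3 = 5/3
  9 + 3/5 = 48/5

48/5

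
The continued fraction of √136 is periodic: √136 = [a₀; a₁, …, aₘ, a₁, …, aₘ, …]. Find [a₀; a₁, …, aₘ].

a₀ = ⌊√136⌋ = 11.
With m₀=0, d₀=1 and mₖ₊₁ = dₖaₖ − mₖ, dₖ₊₁ = (n − mₖ₊₁²)/dₖ, aₖ₊₁ = ⌊(a₀+mₖ₊₁)/dₖ₊₁⌋:
  k=1: m=11, d=15, a=1
  k=2: m=4, d=8, a=1
  k=3: m=4, d=15, a=1
  k=4: m=11, d=1, a=22
d=1 and a=2a₀=22 at k=4, so the next step gives (m, d) = (11, 15) again — its k=1 value — and the period has length 4.

[11; 1, 1, 1, 22]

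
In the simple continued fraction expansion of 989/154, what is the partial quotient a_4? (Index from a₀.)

989 = 6·154 + 65   →  a_0 = 6
154 = 2·65 + 24   →  a_1 = 2
65 = 2·24 + 17   →  a_2 = 2
24 = 1·17 + 7   →  a_3 = 1
17 = 2·7 + 3   →  a_4 = 2

2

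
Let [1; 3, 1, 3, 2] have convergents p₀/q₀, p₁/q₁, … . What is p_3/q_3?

19/15

Using pₖ = aₖpₖ₋₁ + pₖ₋₂, qₖ = aₖqₖ₋₁ + qₖ₋₂ (with p₋₁=1, p₋₂=0, q₋₁=0, q₋₂=1):
  k=0: a=1, p=1, q=1
  k=1: a=3, p=4, q=3
  k=2: a=1, p=5, q=4
  k=3: a=3, p=19, q=15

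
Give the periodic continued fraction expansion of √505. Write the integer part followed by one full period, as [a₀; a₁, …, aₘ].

a₀ = ⌊√505⌋ = 22.
With m₀=0, d₀=1 and mₖ₊₁ = dₖaₖ − mₖ, dₖ₊₁ = (n − mₖ₊₁²)/dₖ, aₖ₊₁ = ⌊(a₀+mₖ₊₁)/dₖ₊₁⌋:
  k=1: m=22, d=21, a=2
  k=2: m=20, d=5, a=8
  k=3: m=20, d=21, a=2
  k=4: m=22, d=1, a=44
d=1 and a=2a₀=44 at k=4, so the next step gives (m, d) = (22, 21) again — its k=1 value — and the period has length 4.

[22; 2, 8, 2, 44]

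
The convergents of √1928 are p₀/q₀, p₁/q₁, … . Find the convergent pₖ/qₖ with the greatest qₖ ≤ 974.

42460/967

√1928 = [43; 1, 9, 1, 86, …] (period length 4).
Convergents:
  p_0/q_0 = 43/1
  p_1/q_1 = 44/1
  p_2/q_2 = 439/10
  p_3/q_3 = 483/11
  p_4/q_4 = 41977/956
  p_5/q_5 = 42460/967
  p_6/q_6 = 424117/9659
q_5 = 967 ≤ 974 < 9659 = q_6, so the answer is 42460/967.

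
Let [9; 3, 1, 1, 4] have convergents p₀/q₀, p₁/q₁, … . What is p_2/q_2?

Using pₖ = aₖpₖ₋₁ + pₖ₋₂, qₖ = aₖqₖ₋₁ + qₖ₋₂ (with p₋₁=1, p₋₂=0, q₋₁=0, q₋₂=1):
  k=0: a=9, p=9, q=1
  k=1: a=3, p=28, q=3
  k=2: a=1, p=37, q=4

37/4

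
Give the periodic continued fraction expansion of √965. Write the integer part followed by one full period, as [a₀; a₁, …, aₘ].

[31; 15, 1, 1, 15, 62]

a₀ = ⌊√965⌋ = 31.
With m₀=0, d₀=1 and mₖ₊₁ = dₖaₖ − mₖ, dₖ₊₁ = (n − mₖ₊₁²)/dₖ, aₖ₊₁ = ⌊(a₀+mₖ₊₁)/dₖ₊₁⌋:
  k=1: m=31, d=4, a=15
  k=2: m=29, d=31, a=1
  k=3: m=2, d=31, a=1
  k=4: m=29, d=4, a=15
  k=5: m=31, d=1, a=62
d=1 and a=2a₀=62 at k=5, so the next step gives (m, d) = (31, 4) again — its k=1 value — and the period has length 5.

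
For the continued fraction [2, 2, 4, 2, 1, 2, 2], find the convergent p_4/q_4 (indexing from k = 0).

Using pₖ = aₖpₖ₋₁ + pₖ₋₂, qₖ = aₖqₖ₋₁ + qₖ₋₂ (with p₋₁=1, p₋₂=0, q₋₁=0, q₋₂=1):
  k=0: a=2, p=2, q=1
  k=1: a=2, p=5, q=2
  k=2: a=4, p=22, q=9
  k=3: a=2, p=49, q=20
  k=4: a=1, p=71, q=29

71/29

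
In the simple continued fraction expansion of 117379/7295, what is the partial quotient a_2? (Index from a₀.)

117379 = 16·7295 + 659   →  a_0 = 16
7295 = 11·659 + 46   →  a_1 = 11
659 = 14·46 + 15   →  a_2 = 14

14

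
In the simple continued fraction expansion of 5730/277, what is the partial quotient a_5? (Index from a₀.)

3

5730 = 20·277 + 190   →  a_0 = 20
277 = 1·190 + 87   →  a_1 = 1
190 = 2·87 + 16   →  a_2 = 2
87 = 5·16 + 7   →  a_3 = 5
16 = 2·7 + 2   →  a_4 = 2
7 = 3·2 + 1   →  a_5 = 3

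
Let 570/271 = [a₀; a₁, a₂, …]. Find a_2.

570 = 2·271 + 28   →  a_0 = 2
271 = 9·28 + 19   →  a_1 = 9
28 = 1·19 + 9   →  a_2 = 1

1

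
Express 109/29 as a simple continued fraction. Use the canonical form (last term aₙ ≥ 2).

109 = 3×29 + 22
29 = 1×22 + 7
22 = 3×7 + 1
7 = 7×1 + 0  (stop)
So 109/29 = [3; 1, 3, 7].

[3; 1, 3, 7]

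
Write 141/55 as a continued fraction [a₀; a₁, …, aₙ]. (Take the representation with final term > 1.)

141 = 2×55 + 31
55 = 1×31 + 24
31 = 1×24 + 7
24 = 3×7 + 3
7 = 2×3 + 1
3 = 3×1 + 0  (stop)
So 141/55 = [2; 1, 1, 3, 2, 3].

[2; 1, 1, 3, 2, 3]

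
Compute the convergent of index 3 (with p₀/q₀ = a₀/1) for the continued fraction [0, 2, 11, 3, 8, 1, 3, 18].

Using pₖ = aₖpₖ₋₁ + pₖ₋₂, qₖ = aₖqₖ₋₁ + qₖ₋₂ (with p₋₁=1, p₋₂=0, q₋₁=0, q₋₂=1):
  k=0: a=0, p=0, q=1
  k=1: a=2, p=1, q=2
  k=2: a=11, p=11, q=23
  k=3: a=3, p=34, q=71

34/71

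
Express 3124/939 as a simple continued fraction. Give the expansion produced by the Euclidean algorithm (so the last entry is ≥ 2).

[3; 3, 17, 18]

3124 = 3·939 + 307
939 = 3·307 + 18
307 = 17·18 + 1
18 = 18·1 + 0  (stop)
So 3124/939 = [3; 3, 17, 18].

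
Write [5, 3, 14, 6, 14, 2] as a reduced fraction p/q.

40768/7655

Using pₖ = aₖpₖ₋₁ + pₖ₋₂ and qₖ = aₖqₖ₋₁ + qₖ₋₂:
  k=0: a=5, p=5, q=1
  k=1: a=3, p=16, q=3
  k=2: a=14, p=229, q=43
  k=3: a=6, p=1390, q=261
  k=4: a=14, p=19689, q=3697
  k=5: a=2, p=40768, q=7655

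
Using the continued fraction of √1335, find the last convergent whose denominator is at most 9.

√1335 = [36; 1, 1, 6, 7, 6, 1, 1, 72, …] (period length 8).
Convergents:
  p_0/q_0 = 36/1
  p_1/q_1 = 37/1
  p_2/q_2 = 73/2
  p_3/q_3 = 475/13
q_2 = 2 ≤ 9 < 13 = q_3, so the answer is 73/2.

73/2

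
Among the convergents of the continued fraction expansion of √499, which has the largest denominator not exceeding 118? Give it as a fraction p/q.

√499 = [22; 2, 1, 21, 1, 2, 44, …] (period length 6).
Convergents:
  p_0/q_0 = 22/1
  p_1/q_1 = 45/2
  p_2/q_2 = 67/3
  p_3/q_3 = 1452/65
  p_4/q_4 = 1519/68
  p_5/q_5 = 4490/201
q_4 = 68 ≤ 118 < 201 = q_5, so the answer is 1519/68.

1519/68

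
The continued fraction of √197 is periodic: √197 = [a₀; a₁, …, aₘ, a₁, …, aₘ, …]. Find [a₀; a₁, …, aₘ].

a₀ = ⌊√197⌋ = 14.
With m₀=0, d₀=1 and mₖ₊₁ = dₖaₖ − mₖ, dₖ₊₁ = (n − mₖ₊₁²)/dₖ, aₖ₊₁ = ⌊(a₀+mₖ₊₁)/dₖ₊₁⌋:
  k=1: m=14, d=1, a=28
d=1 and a=2a₀=28 at k=1, so the next step gives (m, d) = (14, 1) again — its k=1 value — and the period has length 1.

[14; 28]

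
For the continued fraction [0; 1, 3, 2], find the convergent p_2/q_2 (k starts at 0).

Using pₖ = aₖpₖ₋₁ + pₖ₋₂, qₖ = aₖqₖ₋₁ + qₖ₋₂ (with p₋₁=1, p₋₂=0, q₋₁=0, q₋₂=1):
  k=0: a=0, p=0, q=1
  k=1: a=1, p=1, q=1
  k=2: a=3, p=3, q=4

3/4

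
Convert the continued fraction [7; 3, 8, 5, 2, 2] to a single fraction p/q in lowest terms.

5051/690

Fold from the inside: start with 2/1.
  2 + 1/2 = 5/2
  5 + 2/5 = 27/5
  8 + 5/27 = 221/27
  3 + 27/221 = 690/221
  7 + 221/690 = 5051/690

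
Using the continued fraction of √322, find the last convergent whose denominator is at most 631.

√322 = [17; 1, 16, 1, 34, …] (period length 4).
Convergents:
  p_0/q_0 = 17/1
  p_1/q_1 = 18/1
  p_2/q_2 = 305/17
  p_3/q_3 = 323/18
  p_4/q_4 = 11287/629
  p_5/q_5 = 11610/647
q_4 = 629 ≤ 631 < 647 = q_5, so the answer is 11287/629.

11287/629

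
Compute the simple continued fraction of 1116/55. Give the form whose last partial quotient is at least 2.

1116 = 20×55 + 16
55 = 3×16 + 7
16 = 2×7 + 2
7 = 3×2 + 1
2 = 2×1 + 0  (stop)
So 1116/55 = [20; 3, 2, 3, 2].

[20; 3, 2, 3, 2]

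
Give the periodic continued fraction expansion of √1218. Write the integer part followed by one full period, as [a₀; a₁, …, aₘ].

[34; 1, 8, 1, 68]

a₀ = ⌊√1218⌋ = 34.
With m₀=0, d₀=1 and mₖ₊₁ = dₖaₖ − mₖ, dₖ₊₁ = (n − mₖ₊₁²)/dₖ, aₖ₊₁ = ⌊(a₀+mₖ₊₁)/dₖ₊₁⌋:
  k=1: m=34, d=62, a=1
  k=2: m=28, d=7, a=8
  k=3: m=28, d=62, a=1
  k=4: m=34, d=1, a=68
d=1 and a=2a₀=68 at k=4, so the next step gives (m, d) = (34, 62) again — its k=1 value — and the period has length 4.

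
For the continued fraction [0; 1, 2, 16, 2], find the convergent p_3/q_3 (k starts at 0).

Using pₖ = aₖpₖ₋₁ + pₖ₋₂, qₖ = aₖqₖ₋₁ + qₖ₋₂ (with p₋₁=1, p₋₂=0, q₋₁=0, q₋₂=1):
  k=0: a=0, p=0, q=1
  k=1: a=1, p=1, q=1
  k=2: a=2, p=2, q=3
  k=3: a=16, p=33, q=49

33/49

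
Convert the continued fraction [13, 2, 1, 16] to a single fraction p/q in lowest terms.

Fold from the inside: start with 16/1.
  1 + 1/16 = 17/16
  2 + 16/17 = 50/17
  13 + 17/50 = 667/50

667/50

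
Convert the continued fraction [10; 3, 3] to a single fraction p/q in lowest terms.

103/10

Fold from the inside: start with 3/1.
  3 + 1/3 = 10/3
  10 + 3/10 = 103/10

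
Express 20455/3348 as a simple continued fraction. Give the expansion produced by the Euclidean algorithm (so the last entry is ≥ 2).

[6; 9, 8, 6, 2, 3]

20455 = 6×3348 + 367
3348 = 9×367 + 45
367 = 8×45 + 7
45 = 6×7 + 3
7 = 2×3 + 1
3 = 3×1 + 0  (stop)
So 20455/3348 = [6; 9, 8, 6, 2, 3].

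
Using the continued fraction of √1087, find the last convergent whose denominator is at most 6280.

71775/2177

√1087 = [32; 1, 31, 1, 64, …] (period length 4).
Convergents:
  p_0/q_0 = 32/1
  p_1/q_1 = 33/1
  p_2/q_2 = 1055/32
  p_3/q_3 = 1088/33
  p_4/q_4 = 70687/2144
  p_5/q_5 = 71775/2177
  p_6/q_6 = 2295712/69631
q_5 = 2177 ≤ 6280 < 69631 = q_6, so the answer is 71775/2177.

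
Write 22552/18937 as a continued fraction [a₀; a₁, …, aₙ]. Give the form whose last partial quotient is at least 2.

22552 = 1*18937 + 3615
18937 = 5*3615 + 862
3615 = 4*862 + 167
862 = 5*167 + 27
167 = 6*27 + 5
27 = 5*5 + 2
5 = 2*2 + 1
2 = 2*1 + 0  (stop)
So 22552/18937 = [1; 5, 4, 5, 6, 5, 2, 2].

[1; 5, 4, 5, 6, 5, 2, 2]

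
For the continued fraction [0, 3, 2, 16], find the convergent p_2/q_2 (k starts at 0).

2/7

Using pₖ = aₖpₖ₋₁ + pₖ₋₂, qₖ = aₖqₖ₋₁ + qₖ₋₂ (with p₋₁=1, p₋₂=0, q₋₁=0, q₋₂=1):
  k=0: a=0, p=0, q=1
  k=1: a=3, p=1, q=3
  k=2: a=2, p=2, q=7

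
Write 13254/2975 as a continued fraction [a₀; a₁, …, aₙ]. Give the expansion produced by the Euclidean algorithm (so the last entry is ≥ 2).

13254 = 4*2975 + 1354
2975 = 2*1354 + 267
1354 = 5*267 + 19
267 = 14*19 + 1
19 = 19*1 + 0  (stop)
So 13254/2975 = [4; 2, 5, 14, 19].

[4; 2, 5, 14, 19]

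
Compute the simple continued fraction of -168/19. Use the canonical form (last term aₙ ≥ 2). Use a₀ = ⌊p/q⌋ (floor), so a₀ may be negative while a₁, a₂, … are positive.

-168 = -9*19 + 3
19 = 6*3 + 1
3 = 3*1 + 0  (stop)
So -168/19 = [-9; 6, 3].

[-9; 6, 3]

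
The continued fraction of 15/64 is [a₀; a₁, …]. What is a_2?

3

15 = 0·64 + 15   →  a_0 = 0
64 = 4·15 + 4   →  a_1 = 4
15 = 3·4 + 3   →  a_2 = 3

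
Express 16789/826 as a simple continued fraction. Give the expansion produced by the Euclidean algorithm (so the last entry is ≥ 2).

[20; 3, 14, 6, 3]

16789 = 20×826 + 269
826 = 3×269 + 19
269 = 14×19 + 3
19 = 6×3 + 1
3 = 3×1 + 0  (stop)
So 16789/826 = [20; 3, 14, 6, 3].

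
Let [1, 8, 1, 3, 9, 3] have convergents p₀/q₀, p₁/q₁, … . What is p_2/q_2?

Using pₖ = aₖpₖ₋₁ + pₖ₋₂, qₖ = aₖqₖ₋₁ + qₖ₋₂ (with p₋₁=1, p₋₂=0, q₋₁=0, q₋₂=1):
  k=0: a=1, p=1, q=1
  k=1: a=8, p=9, q=8
  k=2: a=1, p=10, q=9

10/9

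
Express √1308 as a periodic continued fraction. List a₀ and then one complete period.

a₀ = ⌊√1308⌋ = 36.
With m₀=0, d₀=1 and mₖ₊₁ = dₖaₖ − mₖ, dₖ₊₁ = (n − mₖ₊₁²)/dₖ, aₖ₊₁ = ⌊(a₀+mₖ₊₁)/dₖ₊₁⌋:
  k=1: m=36, d=12, a=6
  k=2: m=36, d=1, a=72
d=1 and a=2a₀=72 at k=2, so the next step gives (m, d) = (36, 12) again — its k=1 value — and the period has length 2.

[36; 6, 72]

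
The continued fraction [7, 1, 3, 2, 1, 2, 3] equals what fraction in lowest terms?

917/118

Using pₖ = aₖpₖ₋₁ + pₖ₋₂ and qₖ = aₖqₖ₋₁ + qₖ₋₂:
  k=0: a=7, p=7, q=1
  k=1: a=1, p=8, q=1
  k=2: a=3, p=31, q=4
  k=3: a=2, p=70, q=9
  k=4: a=1, p=101, q=13
  k=5: a=2, p=272, q=35
  k=6: a=3, p=917, q=118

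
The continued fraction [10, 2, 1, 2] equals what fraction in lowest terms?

Fold from the inside: start with 2/1.
  1 + 1/2 = 3/2
  2 + 2/3 = 8/3
  10 + 3/8 = 83/8

83/8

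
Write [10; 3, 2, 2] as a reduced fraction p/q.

175/17

Using pₖ = aₖpₖ₋₁ + pₖ₋₂ and qₖ = aₖqₖ₋₁ + qₖ₋₂:
  k=0: a=10, p=10, q=1
  k=1: a=3, p=31, q=3
  k=2: a=2, p=72, q=7
  k=3: a=2, p=175, q=17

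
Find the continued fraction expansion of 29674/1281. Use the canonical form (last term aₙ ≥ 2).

[23; 6, 14, 15]

29674 = 23·1281 + 211
1281 = 6·211 + 15
211 = 14·15 + 1
15 = 15·1 + 0  (stop)
So 29674/1281 = [23; 6, 14, 15].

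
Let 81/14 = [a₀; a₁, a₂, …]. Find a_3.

81 = 5·14 + 11   →  a_0 = 5
14 = 1·11 + 3   →  a_1 = 1
11 = 3·3 + 2   →  a_2 = 3
3 = 1·2 + 1   →  a_3 = 1

1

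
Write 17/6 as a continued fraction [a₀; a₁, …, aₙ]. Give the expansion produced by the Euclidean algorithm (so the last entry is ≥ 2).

17 = 2·6 + 5
6 = 1·5 + 1
5 = 5·1 + 0  (stop)
So 17/6 = [2; 1, 5].

[2; 1, 5]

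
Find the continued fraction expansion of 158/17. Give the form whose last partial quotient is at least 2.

[9; 3, 2, 2]

158 = 9×17 + 5
17 = 3×5 + 2
5 = 2×2 + 1
2 = 2×1 + 0  (stop)
So 158/17 = [9; 3, 2, 2].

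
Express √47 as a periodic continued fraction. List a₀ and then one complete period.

[6; 1, 5, 1, 12]

a₀ = ⌊√47⌋ = 6.
With m₀=0, d₀=1 and mₖ₊₁ = dₖaₖ − mₖ, dₖ₊₁ = (n − mₖ₊₁²)/dₖ, aₖ₊₁ = ⌊(a₀+mₖ₊₁)/dₖ₊₁⌋:
  k=1: m=6, d=11, a=1
  k=2: m=5, d=2, a=5
  k=3: m=5, d=11, a=1
  k=4: m=6, d=1, a=12
d=1 and a=2a₀=12 at k=4, so the next step gives (m, d) = (6, 11) again — its k=1 value — and the period has length 4.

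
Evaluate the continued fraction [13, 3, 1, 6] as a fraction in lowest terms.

358/27

Using pₖ = aₖpₖ₋₁ + pₖ₋₂ and qₖ = aₖqₖ₋₁ + qₖ₋₂:
  k=0: a=13, p=13, q=1
  k=1: a=3, p=40, q=3
  k=2: a=1, p=53, q=4
  k=3: a=6, p=358, q=27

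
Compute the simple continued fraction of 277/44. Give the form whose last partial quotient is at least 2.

[6; 3, 2, 1, 1, 2]

277 = 6·44 + 13
44 = 3·13 + 5
13 = 2·5 + 3
5 = 1·3 + 2
3 = 1·2 + 1
2 = 2·1 + 0  (stop)
So 277/44 = [6; 3, 2, 1, 1, 2].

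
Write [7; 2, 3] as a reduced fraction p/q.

52/7

Fold from the inside: start with 3/1.
  2 + 1/3 = 7/3
  7 + 3/7 = 52/7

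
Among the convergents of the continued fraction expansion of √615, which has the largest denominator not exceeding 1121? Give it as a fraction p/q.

24576/991

√615 = [24; 1, 3, 1, 48, …] (period length 4).
Convergents:
  p_0/q_0 = 24/1
  p_1/q_1 = 25/1
  p_2/q_2 = 99/4
  p_3/q_3 = 124/5
  p_4/q_4 = 6051/244
  p_5/q_5 = 6175/249
  p_6/q_6 = 24576/991
  p_7/q_7 = 30751/1240
q_6 = 991 ≤ 1121 < 1240 = q_7, so the answer is 24576/991.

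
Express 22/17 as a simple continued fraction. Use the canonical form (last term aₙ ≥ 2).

22 = 1*17 + 5
17 = 3*5 + 2
5 = 2*2 + 1
2 = 2*1 + 0  (stop)
So 22/17 = [1; 3, 2, 2].

[1; 3, 2, 2]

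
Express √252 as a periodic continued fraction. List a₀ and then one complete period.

a₀ = ⌊√252⌋ = 15.
With m₀=0, d₀=1 and mₖ₊₁ = dₖaₖ − mₖ, dₖ₊₁ = (n − mₖ₊₁²)/dₖ, aₖ₊₁ = ⌊(a₀+mₖ₊₁)/dₖ₊₁⌋:
  k=1: m=15, d=27, a=1
  k=2: m=12, d=4, a=6
  k=3: m=12, d=27, a=1
  k=4: m=15, d=1, a=30
d=1 and a=2a₀=30 at k=4, so the next step gives (m, d) = (15, 27) again — its k=1 value — and the period has length 4.

[15; 1, 6, 1, 30]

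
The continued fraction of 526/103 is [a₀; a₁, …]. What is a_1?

526 = 5·103 + 11   →  a_0 = 5
103 = 9·11 + 4   →  a_1 = 9

9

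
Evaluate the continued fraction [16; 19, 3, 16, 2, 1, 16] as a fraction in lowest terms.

Fold from the inside: start with 16/1.
  1 + 1/16 = 17/16
  2 + 16/17 = 50/17
  16 + 17/50 = 817/50
  3 + 50/817 = 2501/817
  19 + 817/2501 = 48336/2501
  16 + 2501/48336 = 775877/48336

775877/48336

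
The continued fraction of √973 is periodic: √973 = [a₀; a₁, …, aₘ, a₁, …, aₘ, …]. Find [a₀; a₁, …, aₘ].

a₀ = ⌊√973⌋ = 31.

[31; 5, 5, 2, 8, 2, 5, 5, 62]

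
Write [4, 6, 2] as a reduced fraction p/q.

54/13

Fold from the inside: start with 2/1.
  6 + 1/2 = 13/2
  4 + 2/13 = 54/13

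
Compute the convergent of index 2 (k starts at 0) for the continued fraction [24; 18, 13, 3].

Using pₖ = aₖpₖ₋₁ + pₖ₋₂, qₖ = aₖqₖ₋₁ + qₖ₋₂ (with p₋₁=1, p₋₂=0, q₋₁=0, q₋₂=1):
  k=0: a=24, p=24, q=1
  k=1: a=18, p=433, q=18
  k=2: a=13, p=5653, q=235

5653/235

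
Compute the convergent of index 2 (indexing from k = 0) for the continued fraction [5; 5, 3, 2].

83/16

Using pₖ = aₖpₖ₋₁ + pₖ₋₂, qₖ = aₖqₖ₋₁ + qₖ₋₂ (with p₋₁=1, p₋₂=0, q₋₁=0, q₋₂=1):
  k=0: a=5, p=5, q=1
  k=1: a=5, p=26, q=5
  k=2: a=3, p=83, q=16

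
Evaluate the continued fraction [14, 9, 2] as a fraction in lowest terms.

Fold from the inside: start with 2/1.
  9 + 1/2 = 19/2
  14 + 2/19 = 268/19

268/19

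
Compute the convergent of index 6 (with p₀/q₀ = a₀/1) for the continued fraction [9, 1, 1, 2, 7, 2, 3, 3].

Using pₖ = aₖpₖ₋₁ + pₖ₋₂, qₖ = aₖqₖ₋₁ + qₖ₋₂ (with p₋₁=1, p₋₂=0, q₋₁=0, q₋₂=1):
  k=0: a=9, p=9, q=1
  k=1: a=1, p=10, q=1
  k=2: a=1, p=19, q=2
  k=3: a=2, p=48, q=5
  k=4: a=7, p=355, q=37
  k=5: a=2, p=758, q=79
  k=6: a=3, p=2629, q=274

2629/274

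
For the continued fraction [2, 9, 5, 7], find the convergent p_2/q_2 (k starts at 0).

97/46

Using pₖ = aₖpₖ₋₁ + pₖ₋₂, qₖ = aₖqₖ₋₁ + qₖ₋₂ (with p₋₁=1, p₋₂=0, q₋₁=0, q₋₂=1):
  k=0: a=2, p=2, q=1
  k=1: a=9, p=19, q=9
  k=2: a=5, p=97, q=46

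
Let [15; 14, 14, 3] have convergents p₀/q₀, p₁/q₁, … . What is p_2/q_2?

2969/197

Using pₖ = aₖpₖ₋₁ + pₖ₋₂, qₖ = aₖqₖ₋₁ + qₖ₋₂ (with p₋₁=1, p₋₂=0, q₋₁=0, q₋₂=1):
  k=0: a=15, p=15, q=1
  k=1: a=14, p=211, q=14
  k=2: a=14, p=2969, q=197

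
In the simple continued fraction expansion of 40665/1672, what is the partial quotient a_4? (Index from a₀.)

40665 = 24·1672 + 537   →  a_0 = 24
1672 = 3·537 + 61   →  a_1 = 3
537 = 8·61 + 49   →  a_2 = 8
61 = 1·49 + 12   →  a_3 = 1
49 = 4·12 + 1   →  a_4 = 4

4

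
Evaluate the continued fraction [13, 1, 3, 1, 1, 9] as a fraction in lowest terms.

Using pₖ = aₖpₖ₋₁ + pₖ₋₂ and qₖ = aₖqₖ₋₁ + qₖ₋₂:
  k=0: a=13, p=13, q=1
  k=1: a=1, p=14, q=1
  k=2: a=3, p=55, q=4
  k=3: a=1, p=69, q=5
  k=4: a=1, p=124, q=9
  k=5: a=9, p=1185, q=86

1185/86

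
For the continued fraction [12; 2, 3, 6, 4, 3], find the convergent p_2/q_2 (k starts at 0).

Using pₖ = aₖpₖ₋₁ + pₖ₋₂, qₖ = aₖqₖ₋₁ + qₖ₋₂ (with p₋₁=1, p₋₂=0, q₋₁=0, q₋₂=1):
  k=0: a=12, p=12, q=1
  k=1: a=2, p=25, q=2
  k=2: a=3, p=87, q=7

87/7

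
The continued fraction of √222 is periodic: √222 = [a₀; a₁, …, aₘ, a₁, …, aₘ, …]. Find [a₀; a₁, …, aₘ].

a₀ = ⌊√222⌋ = 14.
With m₀=0, d₀=1 and mₖ₊₁ = dₖaₖ − mₖ, dₖ₊₁ = (n − mₖ₊₁²)/dₖ, aₖ₊₁ = ⌊(a₀+mₖ₊₁)/dₖ₊₁⌋:
  k=1: m=14, d=26, a=1
  k=2: m=12, d=3, a=8
  k=3: m=12, d=26, a=1
  k=4: m=14, d=1, a=28
d=1 and a=2a₀=28 at k=4, so the next step gives (m, d) = (14, 26) again — its k=1 value — and the period has length 4.

[14; 1, 8, 1, 28]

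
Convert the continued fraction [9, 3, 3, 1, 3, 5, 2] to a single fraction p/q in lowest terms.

5258/565

Using pₖ = aₖpₖ₋₁ + pₖ₋₂ and qₖ = aₖqₖ₋₁ + qₖ₋₂:
  k=0: a=9, p=9, q=1
  k=1: a=3, p=28, q=3
  k=2: a=3, p=93, q=10
  k=3: a=1, p=121, q=13
  k=4: a=3, p=456, q=49
  k=5: a=5, p=2401, q=258
  k=6: a=2, p=5258, q=565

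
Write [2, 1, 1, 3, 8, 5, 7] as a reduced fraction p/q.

5490/2137

Fold from the inside: start with 7/1.
  5 + 1/7 = 36/7
  8 + 7/36 = 295/36
  3 + 36/295 = 921/295
  1 + 295/921 = 1216/921
  1 + 921/1216 = 2137/1216
  2 + 1216/2137 = 5490/2137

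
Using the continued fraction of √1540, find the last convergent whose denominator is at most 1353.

√1540 = [39; 4, 8, 2, 8, 4, 78, …] (period length 6).
Convergents:
  p_0/q_0 = 39/1
  p_1/q_1 = 157/4
  p_2/q_2 = 1295/33
  p_3/q_3 = 2747/70
  p_4/q_4 = 23271/593
  p_5/q_5 = 95831/2442
q_4 = 593 ≤ 1353 < 2442 = q_5, so the answer is 23271/593.

23271/593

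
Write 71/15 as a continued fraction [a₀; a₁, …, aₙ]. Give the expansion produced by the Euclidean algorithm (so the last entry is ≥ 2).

[4; 1, 2, 1, 3]

71 = 4·15 + 11
15 = 1·11 + 4
11 = 2·4 + 3
4 = 1·3 + 1
3 = 3·1 + 0  (stop)
So 71/15 = [4; 1, 2, 1, 3].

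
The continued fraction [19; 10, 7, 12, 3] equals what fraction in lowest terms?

Using pₖ = aₖpₖ₋₁ + pₖ₋₂ and qₖ = aₖqₖ₋₁ + qₖ₋₂:
  k=0: a=19, p=19, q=1
  k=1: a=10, p=191, q=10
  k=2: a=7, p=1356, q=71
  k=3: a=12, p=16463, q=862
  k=4: a=3, p=50745, q=2657

50745/2657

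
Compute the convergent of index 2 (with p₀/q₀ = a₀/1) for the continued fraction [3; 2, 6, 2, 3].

45/13

Using pₖ = aₖpₖ₋₁ + pₖ₋₂, qₖ = aₖqₖ₋₁ + qₖ₋₂ (with p₋₁=1, p₋₂=0, q₋₁=0, q₋₂=1):
  k=0: a=3, p=3, q=1
  k=1: a=2, p=7, q=2
  k=2: a=6, p=45, q=13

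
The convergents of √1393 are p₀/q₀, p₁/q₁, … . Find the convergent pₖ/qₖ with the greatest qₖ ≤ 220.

√1393 = [37; 3, 10, 3, 74, …] (period length 4).
Convergents:
  p_0/q_0 = 37/1
  p_1/q_1 = 112/3
  p_2/q_2 = 1157/31
  p_3/q_3 = 3583/96
  p_4/q_4 = 266299/7135
q_3 = 96 ≤ 220 < 7135 = q_4, so the answer is 3583/96.

3583/96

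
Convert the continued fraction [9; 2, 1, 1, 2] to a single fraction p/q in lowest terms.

122/13

Fold from the inside: start with 2/1.
  1 + 1/2 = 3/2
  1 + 2/3 = 5/3
  2 + 3/5 = 13/5
  9 + 5/13 = 122/13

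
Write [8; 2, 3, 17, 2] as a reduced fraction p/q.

2099/249

Fold from the inside: start with 2/1.
  17 + 1/2 = 35/2
  3 + 2/35 = 107/35
  2 + 35/107 = 249/107
  8 + 107/249 = 2099/249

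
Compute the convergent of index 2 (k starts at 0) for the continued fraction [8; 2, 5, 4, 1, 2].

Using pₖ = aₖpₖ₋₁ + pₖ₋₂, qₖ = aₖqₖ₋₁ + qₖ₋₂ (with p₋₁=1, p₋₂=0, q₋₁=0, q₋₂=1):
  k=0: a=8, p=8, q=1
  k=1: a=2, p=17, q=2
  k=2: a=5, p=93, q=11

93/11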